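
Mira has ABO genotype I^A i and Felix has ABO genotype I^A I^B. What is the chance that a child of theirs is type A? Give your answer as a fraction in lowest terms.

1/2

ABO cross I^A i × I^A I^B → offspring phenotypes: 1/2 A, 1/4 B, 1/4 AB.
So P(type A) = 1/2.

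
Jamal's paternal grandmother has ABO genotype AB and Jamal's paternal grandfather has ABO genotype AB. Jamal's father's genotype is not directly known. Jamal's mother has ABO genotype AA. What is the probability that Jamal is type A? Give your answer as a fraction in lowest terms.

1/2

Jamal's father's ABO genotype from AB × AB: 1/4 AA, 1/2 AB, 1/4 BB.
Crossing each possibility with the mother AA and summing P(type A): 1/4·1 + 1/2·1/2 + 1/4·0 = 1/2.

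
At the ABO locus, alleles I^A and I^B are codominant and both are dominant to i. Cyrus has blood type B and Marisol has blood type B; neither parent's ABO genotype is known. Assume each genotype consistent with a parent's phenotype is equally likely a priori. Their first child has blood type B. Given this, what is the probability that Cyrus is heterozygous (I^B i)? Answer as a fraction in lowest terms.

Possible genotypes: Cyrus ∈ {I^B I^B, I^B i}; Marisol ∈ {I^B I^B, I^B i}.
Weight each parental genotype pair by prior × P(type-B child):
  I^B I^B × I^B I^B: posterior weight 4/15.
  I^B I^B × I^B i: posterior weight 4/15.
  I^B i × I^B I^B: posterior weight 4/15.
  I^B i × I^B i: posterior weight 1/5.
Sum the posterior weight over pairs where Cyrus is I^B i: 7/15.

7/15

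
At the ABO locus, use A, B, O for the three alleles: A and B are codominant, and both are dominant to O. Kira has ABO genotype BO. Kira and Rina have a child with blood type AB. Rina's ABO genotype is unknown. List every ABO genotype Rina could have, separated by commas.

For each candidate genotype of Rina, check whether crossing it with BO can produce every observed child phenotype.
  AA → possible child types {A, AB} ✓
  AB → possible child types {A, B, AB} ✓
  AO → possible child types {O, A, B, AB} ✓
  BB → possible child types {B} ✗
  BO → possible child types {O, B} ✗
  OO → possible child types {O, B} ✗

AA, AB, AO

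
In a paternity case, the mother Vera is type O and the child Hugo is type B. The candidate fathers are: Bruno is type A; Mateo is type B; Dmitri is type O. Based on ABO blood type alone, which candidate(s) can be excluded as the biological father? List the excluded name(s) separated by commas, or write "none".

A candidate is excluded only if no genotype consistent with his phenotype could produce a type B child with a type O mother.
Bruno (type A): no genotype consistent with that phenotype can produce a type-B child with a type-O mother.
Dmitri (type O): no genotype consistent with that phenotype can produce a type-B child with a type-O mother.

Bruno, Dmitri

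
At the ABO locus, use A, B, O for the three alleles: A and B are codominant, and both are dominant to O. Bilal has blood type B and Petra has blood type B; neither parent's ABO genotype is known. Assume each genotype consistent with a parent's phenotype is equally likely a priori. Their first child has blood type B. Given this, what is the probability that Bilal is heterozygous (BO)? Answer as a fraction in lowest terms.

7/15

Possible genotypes: Bilal ∈ {BB, BO}; Petra ∈ {BB, BO}.
Weight each parental genotype pair by prior × P(type-B child):
  BB × BB: posterior weight 4/15.
  BB × BO: posterior weight 4/15.
  BO × BB: posterior weight 4/15.
  BO × BO: posterior weight 1/5.
Sum the posterior weight over pairs where Bilal is BO: 7/15.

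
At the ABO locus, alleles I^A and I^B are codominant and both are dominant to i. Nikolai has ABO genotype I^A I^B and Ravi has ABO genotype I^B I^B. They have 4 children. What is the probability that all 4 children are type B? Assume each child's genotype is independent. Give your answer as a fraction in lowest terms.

ABO cross I^A I^B × I^B I^B → 1/2 B, 1/2 AB.
So P(type B) = 1/2 per child.
All 4 independent: (1/2)^4 = 1/16.

1/16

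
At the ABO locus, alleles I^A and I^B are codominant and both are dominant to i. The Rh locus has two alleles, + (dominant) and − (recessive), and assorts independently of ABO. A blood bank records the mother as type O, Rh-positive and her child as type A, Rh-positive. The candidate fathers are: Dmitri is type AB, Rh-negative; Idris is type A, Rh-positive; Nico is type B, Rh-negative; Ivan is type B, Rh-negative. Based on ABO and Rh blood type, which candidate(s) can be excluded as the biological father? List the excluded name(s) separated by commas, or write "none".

A candidate is excluded only if no genotype consistent with his phenotype could produce a type A, Rh-positive child with a type O, Rh-positive mother.
Nico (type B, Rh-): no genotype consistent with that phenotype can produce a type-A Rh+ child with a type-O mother.
Ivan (type B, Rh-): no genotype consistent with that phenotype can produce a type-A Rh+ child with a type-O mother.

Nico, Ivan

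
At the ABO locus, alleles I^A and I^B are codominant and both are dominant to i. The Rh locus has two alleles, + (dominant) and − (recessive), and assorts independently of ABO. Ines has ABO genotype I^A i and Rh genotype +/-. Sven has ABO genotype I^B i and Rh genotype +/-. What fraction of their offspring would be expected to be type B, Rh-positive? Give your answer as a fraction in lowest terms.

3/16

ABO cross I^A i × I^B i → offspring phenotypes: 1/4 O, 1/4 A, 1/4 B, 1/4 AB.
Rh cross +/- × +/- → 3/4 Rh+, 1/4 Rh-.
Independent loci: P(type B, Rh-positive) = 1/4 × 3/4 = 3/16.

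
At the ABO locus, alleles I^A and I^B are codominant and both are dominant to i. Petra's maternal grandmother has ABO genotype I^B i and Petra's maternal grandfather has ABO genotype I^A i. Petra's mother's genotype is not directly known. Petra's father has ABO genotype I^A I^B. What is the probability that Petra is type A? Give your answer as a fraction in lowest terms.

3/8

Petra's mother's ABO genotype from I^B i × I^A i: 1/4 I^A I^B, 1/4 I^A i, 1/4 I^B i, 1/4 i i.
Crossing each possibility with the father I^A I^B and summing P(type A): 1/4·1/4 + 1/4·1/2 + 1/4·1/4 + 1/4·1/2 = 3/8.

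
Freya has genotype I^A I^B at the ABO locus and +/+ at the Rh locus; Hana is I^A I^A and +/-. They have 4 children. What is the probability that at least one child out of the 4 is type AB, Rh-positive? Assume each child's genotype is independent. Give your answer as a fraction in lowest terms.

ABO cross I^A I^B × I^A I^A → 1/2 A, 1/2 AB.
Rh cross +/+ × +/- → 1 Rh+; so P(type AB, Rh-positive) = 1/2 × 1 = 1/2 per child.
P(none) = (1/2)^4 = 1/16; P(at least one) = 1 − 1/16 = 15/16.

15/16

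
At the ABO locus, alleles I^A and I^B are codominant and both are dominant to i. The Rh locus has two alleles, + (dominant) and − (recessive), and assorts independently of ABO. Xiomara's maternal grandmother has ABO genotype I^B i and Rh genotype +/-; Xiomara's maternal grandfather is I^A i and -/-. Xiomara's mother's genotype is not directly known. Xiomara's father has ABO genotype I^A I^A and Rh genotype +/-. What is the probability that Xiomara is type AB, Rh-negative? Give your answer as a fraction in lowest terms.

Xiomara's mother's ABO genotype from I^B i × I^A i: 1/4 I^A I^B, 1/4 I^A i, 1/4 I^B i, 1/4 i i.
Crossing each possibility with the father I^A I^A and summing P(type AB): 1/4·1/2 + 1/4·0 + 1/4·1/2 + 1/4·0 = 1/4.
Similarly for Rh via the mother's Rh distribution: P(Rh-) = 3/8.
Independent loci: 1/4 × 3/8 = 3/32.

3/32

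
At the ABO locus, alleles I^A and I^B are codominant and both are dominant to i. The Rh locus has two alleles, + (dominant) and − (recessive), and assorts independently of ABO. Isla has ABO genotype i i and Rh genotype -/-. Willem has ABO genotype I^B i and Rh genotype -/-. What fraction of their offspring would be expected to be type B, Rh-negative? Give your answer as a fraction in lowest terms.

1/2

ABO cross i i × I^B i → offspring phenotypes: 1/2 O, 1/2 B.
Rh cross -/- × -/- → 1 Rh-.
Independent loci: P(type B, Rh-negative) = 1/2 × 1 = 1/2.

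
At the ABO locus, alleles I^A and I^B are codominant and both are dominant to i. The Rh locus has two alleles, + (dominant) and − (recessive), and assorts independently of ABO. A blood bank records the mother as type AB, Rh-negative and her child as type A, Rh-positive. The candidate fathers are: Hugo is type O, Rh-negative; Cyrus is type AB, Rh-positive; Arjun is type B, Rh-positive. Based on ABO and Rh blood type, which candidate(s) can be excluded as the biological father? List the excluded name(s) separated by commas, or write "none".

A candidate is excluded only if no genotype consistent with his phenotype could produce a type A, Rh-positive child with a type AB, Rh-negative mother.
Hugo (type O, Rh-): no genotype consistent with that phenotype can produce a type-A Rh+ child with a type-AB mother.

Hugo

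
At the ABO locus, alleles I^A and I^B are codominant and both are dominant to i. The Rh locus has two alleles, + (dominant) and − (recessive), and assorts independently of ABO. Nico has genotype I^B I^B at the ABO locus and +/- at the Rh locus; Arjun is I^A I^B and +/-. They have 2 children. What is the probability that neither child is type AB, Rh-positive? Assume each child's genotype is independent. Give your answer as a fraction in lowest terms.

25/64

ABO cross I^B I^B × I^A I^B → 1/2 B, 1/2 AB.
Rh cross +/- × +/- → 3/4 Rh+, 1/4 Rh-; so P(type AB, Rh-positive) = 1/2 × 3/4 = 3/8 per child.
P(not type AB, Rh-positive) = 5/8 for one child; (5/8)^2 = 25/64.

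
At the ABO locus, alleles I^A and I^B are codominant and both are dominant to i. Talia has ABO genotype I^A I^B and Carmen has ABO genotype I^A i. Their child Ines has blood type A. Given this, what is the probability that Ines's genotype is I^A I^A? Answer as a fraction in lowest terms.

Cross I^A I^B × I^A i → 1/4 I^A I^A, 1/4 I^A I^B, 1/4 I^A i, 1/4 I^B i.
Type-A genotypes among offspring: I^A I^A (1/4), I^A i (1/4); total 1/2.
P(I^A I^A | type A) = (1/4) / (1/2) = 1/2.

1/2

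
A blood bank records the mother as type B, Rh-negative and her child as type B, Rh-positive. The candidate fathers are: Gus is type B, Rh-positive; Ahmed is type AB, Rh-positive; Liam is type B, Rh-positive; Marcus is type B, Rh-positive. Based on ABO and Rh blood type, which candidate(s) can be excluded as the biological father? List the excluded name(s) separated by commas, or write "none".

none

A candidate is excluded only if no genotype consistent with his phenotype could produce a type B, Rh-positive child with a type B, Rh-negative mother.
Every candidate has at least one consistent genotype combination, so none can be excluded.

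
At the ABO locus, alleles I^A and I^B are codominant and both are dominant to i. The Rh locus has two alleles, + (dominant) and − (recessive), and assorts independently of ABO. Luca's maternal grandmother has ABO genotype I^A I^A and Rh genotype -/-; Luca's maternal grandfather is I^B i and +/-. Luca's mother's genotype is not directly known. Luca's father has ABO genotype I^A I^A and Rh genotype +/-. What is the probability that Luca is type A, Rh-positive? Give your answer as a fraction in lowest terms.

Luca's mother's ABO genotype from I^A I^A × I^B i: 1/2 I^A I^B, 1/2 I^A i.
Crossing each possibility with the father I^A I^A and summing P(type A): 1/2·1/2 + 1/2·1 = 3/4.
Similarly for Rh via the mother's Rh distribution: P(Rh+) = 5/8.
Independent loci: 3/4 × 5/8 = 15/32.

15/32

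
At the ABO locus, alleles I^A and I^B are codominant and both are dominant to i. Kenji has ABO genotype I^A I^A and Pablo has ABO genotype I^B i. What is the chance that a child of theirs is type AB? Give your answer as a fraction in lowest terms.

ABO cross I^A I^A × I^B i → offspring phenotypes: 1/2 A, 1/2 AB.
So P(type AB) = 1/2.

1/2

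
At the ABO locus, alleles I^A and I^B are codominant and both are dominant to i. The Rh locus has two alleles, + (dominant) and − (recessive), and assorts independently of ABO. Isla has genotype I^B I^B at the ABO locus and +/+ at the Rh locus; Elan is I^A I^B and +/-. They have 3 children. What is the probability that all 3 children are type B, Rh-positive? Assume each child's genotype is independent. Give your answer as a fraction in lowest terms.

ABO cross I^B I^B × I^A I^B → 1/2 B, 1/2 AB.
Rh cross +/+ × +/- → 1 Rh+; so P(type B, Rh-positive) = 1/2 × 1 = 1/2 per child.
All 3 independent: (1/2)^3 = 1/8.

1/8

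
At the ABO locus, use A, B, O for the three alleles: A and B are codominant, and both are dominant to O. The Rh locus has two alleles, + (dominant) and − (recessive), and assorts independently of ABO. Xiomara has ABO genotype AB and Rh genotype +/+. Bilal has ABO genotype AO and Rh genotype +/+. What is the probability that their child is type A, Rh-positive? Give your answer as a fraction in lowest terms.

1/2

ABO cross AB × AO → offspring phenotypes: 1/2 A, 1/4 B, 1/4 AB.
Rh cross +/+ × +/+ → 1 Rh+.
Independent loci: P(type A, Rh-positive) = 1/2 × 1 = 1/2.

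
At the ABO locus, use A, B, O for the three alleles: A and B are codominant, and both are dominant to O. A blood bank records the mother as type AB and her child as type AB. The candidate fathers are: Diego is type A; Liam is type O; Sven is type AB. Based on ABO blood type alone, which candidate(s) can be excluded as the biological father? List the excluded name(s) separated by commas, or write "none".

A candidate is excluded only if no genotype consistent with his phenotype could produce a type AB child with a type AB mother.
Liam (type O): no genotype consistent with that phenotype can produce a type-AB child with a type-AB mother.

Liam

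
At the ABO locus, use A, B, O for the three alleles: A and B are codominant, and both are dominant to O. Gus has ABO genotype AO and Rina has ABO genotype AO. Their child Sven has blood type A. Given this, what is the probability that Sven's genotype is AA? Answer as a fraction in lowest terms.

Cross AO × AO → 1/4 AA, 1/2 AO, 1/4 OO.
Type-A genotypes among offspring: AA (1/4), AO (1/2); total 3/4.
P(AA | type A) = (1/4) / (3/4) = 1/3.

1/3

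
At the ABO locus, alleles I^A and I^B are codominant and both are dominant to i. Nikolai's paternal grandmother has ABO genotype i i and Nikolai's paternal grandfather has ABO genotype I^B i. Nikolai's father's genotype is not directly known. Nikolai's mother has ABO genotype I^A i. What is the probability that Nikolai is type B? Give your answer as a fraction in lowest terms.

1/8

Nikolai's father's ABO genotype from i i × I^B i: 1/2 I^B i, 1/2 i i.
Crossing each possibility with the mother I^A i and summing P(type B): 1/2·1/4 + 1/2·0 = 1/8.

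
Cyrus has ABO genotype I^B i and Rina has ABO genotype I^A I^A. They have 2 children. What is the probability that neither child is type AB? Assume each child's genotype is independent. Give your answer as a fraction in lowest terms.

1/4

ABO cross I^B i × I^A I^A → 1/2 A, 1/2 AB.
So P(type AB) = 1/2 per child.
P(not type AB) = 1/2 for one child; (1/2)^2 = 1/4.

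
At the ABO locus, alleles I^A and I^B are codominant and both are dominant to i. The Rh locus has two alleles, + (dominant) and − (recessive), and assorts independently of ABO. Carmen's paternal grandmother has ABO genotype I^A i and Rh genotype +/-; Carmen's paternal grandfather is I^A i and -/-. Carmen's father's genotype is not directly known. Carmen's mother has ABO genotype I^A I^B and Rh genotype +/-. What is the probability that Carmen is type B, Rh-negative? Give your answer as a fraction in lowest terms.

3/32

Carmen's father's ABO genotype from I^A i × I^A i: 1/4 I^A I^A, 1/2 I^A i, 1/4 i i.
Crossing each possibility with the mother I^A I^B and summing P(type B): 1/4·0 + 1/2·1/4 + 1/4·1/2 = 1/4.
Similarly for Rh via the father's Rh distribution: P(Rh-) = 3/8.
Independent loci: 1/4 × 3/8 = 3/32.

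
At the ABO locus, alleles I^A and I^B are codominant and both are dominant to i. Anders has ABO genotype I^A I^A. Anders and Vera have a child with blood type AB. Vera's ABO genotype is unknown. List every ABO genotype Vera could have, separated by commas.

For each candidate genotype of Vera, check whether crossing it with I^A I^A can produce every observed child phenotype.
  I^A I^A → possible child types {A} ✗
  I^A I^B → possible child types {A, AB} ✓
  I^A i → possible child types {A} ✗
  I^B I^B → possible child types {AB} ✓
  I^B i → possible child types {A, AB} ✓
  i i → possible child types {A} ✗

I^A I^B, I^B I^B, I^B i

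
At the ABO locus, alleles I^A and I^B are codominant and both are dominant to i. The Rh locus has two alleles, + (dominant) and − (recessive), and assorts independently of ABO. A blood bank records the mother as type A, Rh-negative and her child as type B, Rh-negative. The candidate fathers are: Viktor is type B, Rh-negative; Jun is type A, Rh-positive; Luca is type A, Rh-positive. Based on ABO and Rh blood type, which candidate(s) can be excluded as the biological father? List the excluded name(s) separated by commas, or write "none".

A candidate is excluded only if no genotype consistent with his phenotype could produce a type B, Rh-negative child with a type A, Rh-negative mother.
Jun (type A, Rh+): no genotype consistent with that phenotype can produce a type-B Rh- child with a type-A mother.
Luca (type A, Rh+): no genotype consistent with that phenotype can produce a type-B Rh- child with a type-A mother.

Jun, Luca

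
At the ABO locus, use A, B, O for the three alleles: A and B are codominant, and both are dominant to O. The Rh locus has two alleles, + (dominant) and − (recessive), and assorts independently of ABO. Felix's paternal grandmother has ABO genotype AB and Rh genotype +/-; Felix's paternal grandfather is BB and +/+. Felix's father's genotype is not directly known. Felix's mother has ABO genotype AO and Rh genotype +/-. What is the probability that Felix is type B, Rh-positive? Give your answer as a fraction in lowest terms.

Felix's father's ABO genotype from AB × BB: 1/2 AB, 1/2 BB.
Crossing each possibility with the mother AO and summing P(type B): 1/2·1/4 + 1/2·1/2 = 3/8.
Similarly for Rh via the father's Rh distribution: P(Rh+) = 7/8.
Independent loci: 3/8 × 7/8 = 21/64.

21/64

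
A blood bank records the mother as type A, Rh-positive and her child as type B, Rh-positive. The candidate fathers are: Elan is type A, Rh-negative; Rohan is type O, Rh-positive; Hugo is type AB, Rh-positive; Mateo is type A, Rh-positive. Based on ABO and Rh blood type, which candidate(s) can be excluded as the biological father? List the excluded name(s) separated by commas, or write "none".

A candidate is excluded only if no genotype consistent with his phenotype could produce a type B, Rh-positive child with a type A, Rh-positive mother.
Elan (type A, Rh-): no genotype consistent with that phenotype can produce a type-B Rh+ child with a type-A mother.
Rohan (type O, Rh+): no genotype consistent with that phenotype can produce a type-B Rh+ child with a type-A mother.
Mateo (type A, Rh+): no genotype consistent with that phenotype can produce a type-B Rh+ child with a type-A mother.

Elan, Rohan, Mateo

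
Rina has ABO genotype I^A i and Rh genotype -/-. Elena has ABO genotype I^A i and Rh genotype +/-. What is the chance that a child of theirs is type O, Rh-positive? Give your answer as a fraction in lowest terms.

ABO cross I^A i × I^A i → offspring phenotypes: 1/4 O, 3/4 A.
Rh cross -/- × +/- → 1/2 Rh+, 1/2 Rh-.
Independent loci: P(type O, Rh-positive) = 1/4 × 1/2 = 1/8.

1/8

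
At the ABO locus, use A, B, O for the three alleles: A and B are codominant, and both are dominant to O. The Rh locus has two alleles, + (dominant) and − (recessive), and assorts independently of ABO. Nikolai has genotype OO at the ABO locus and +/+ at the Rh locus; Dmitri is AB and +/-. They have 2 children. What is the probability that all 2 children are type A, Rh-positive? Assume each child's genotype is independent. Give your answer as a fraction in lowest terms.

1/4

ABO cross OO × AB → 1/2 A, 1/2 B.
Rh cross +/+ × +/- → 1 Rh+; so P(type A, Rh-positive) = 1/2 × 1 = 1/2 per child.
All 2 independent: (1/2)^2 = 1/4.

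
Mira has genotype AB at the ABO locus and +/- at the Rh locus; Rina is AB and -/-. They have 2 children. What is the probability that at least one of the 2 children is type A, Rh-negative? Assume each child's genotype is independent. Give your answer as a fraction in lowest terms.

15/64

ABO cross AB × AB → 1/4 A, 1/4 B, 1/2 AB.
Rh cross +/- × -/- → 1/2 Rh+, 1/2 Rh-; so P(type A, Rh-negative) = 1/4 × 1/2 = 1/8 per child.
P(none) = (7/8)^2 = 49/64; P(at least one) = 1 − 49/64 = 15/64.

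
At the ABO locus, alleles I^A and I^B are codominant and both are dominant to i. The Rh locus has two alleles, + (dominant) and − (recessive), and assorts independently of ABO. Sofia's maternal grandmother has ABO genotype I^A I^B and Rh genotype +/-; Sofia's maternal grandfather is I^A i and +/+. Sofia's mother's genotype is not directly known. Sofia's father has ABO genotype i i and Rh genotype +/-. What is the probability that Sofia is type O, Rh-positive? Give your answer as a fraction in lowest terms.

7/32

Sofia's mother's ABO genotype from I^A I^B × I^A i: 1/4 I^A I^A, 1/4 I^A I^B, 1/4 I^A i, 1/4 I^B i.
Crossing each possibility with the father i i and summing P(type O): 1/4·0 + 1/4·0 + 1/4·1/2 + 1/4·1/2 = 1/4.
Similarly for Rh via the mother's Rh distribution: P(Rh+) = 7/8.
Independent loci: 1/4 × 7/8 = 7/32.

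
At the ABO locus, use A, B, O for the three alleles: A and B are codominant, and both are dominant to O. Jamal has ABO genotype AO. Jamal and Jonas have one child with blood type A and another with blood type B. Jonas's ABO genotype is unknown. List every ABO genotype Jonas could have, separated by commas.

For each candidate genotype of Jonas, check whether crossing it with AO can produce every observed child phenotype.
  AA → possible child types {A} ✗
  AB → possible child types {A, B, AB} ✓
  AO → possible child types {O, A} ✗
  BB → possible child types {B, AB} ✗
  BO → possible child types {O, A, B, AB} ✓
  OO → possible child types {O, A} ✗

AB, BO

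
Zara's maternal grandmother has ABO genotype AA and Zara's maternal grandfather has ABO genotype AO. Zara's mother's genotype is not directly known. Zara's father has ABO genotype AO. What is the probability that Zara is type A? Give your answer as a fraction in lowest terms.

Zara's mother's ABO genotype from AA × AO: 1/2 AA, 1/2 AO.
Crossing each possibility with the father AO and summing P(type A): 1/2·1 + 1/2·3/4 = 7/8.

7/8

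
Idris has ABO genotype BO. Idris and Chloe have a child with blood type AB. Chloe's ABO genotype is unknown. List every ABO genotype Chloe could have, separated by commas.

For each candidate genotype of Chloe, check whether crossing it with BO can produce every observed child phenotype.
  AA → possible child types {A, AB} ✓
  AB → possible child types {A, B, AB} ✓
  AO → possible child types {O, A, B, AB} ✓
  BB → possible child types {B} ✗
  BO → possible child types {O, B} ✗
  OO → possible child types {O, B} ✗

AA, AB, AO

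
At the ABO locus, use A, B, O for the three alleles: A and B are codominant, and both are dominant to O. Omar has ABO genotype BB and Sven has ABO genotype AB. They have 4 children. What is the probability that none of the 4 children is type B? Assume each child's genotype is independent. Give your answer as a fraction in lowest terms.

1/16

ABO cross BB × AB → 1/2 B, 1/2 AB.
So P(type B) = 1/2 per child.
P(not type B) = 1/2 for one child; (1/2)^4 = 1/16.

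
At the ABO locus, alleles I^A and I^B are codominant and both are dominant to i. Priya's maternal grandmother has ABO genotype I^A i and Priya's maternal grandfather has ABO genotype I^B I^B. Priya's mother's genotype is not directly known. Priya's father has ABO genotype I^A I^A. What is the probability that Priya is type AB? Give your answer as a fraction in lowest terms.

1/2

Priya's mother's ABO genotype from I^A i × I^B I^B: 1/2 I^A I^B, 1/2 I^B i.
Crossing each possibility with the father I^A I^A and summing P(type AB): 1/2·1/2 + 1/2·1/2 = 1/2.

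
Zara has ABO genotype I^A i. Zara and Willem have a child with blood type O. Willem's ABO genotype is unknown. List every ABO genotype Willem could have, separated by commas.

For each candidate genotype of Willem, check whether crossing it with I^A i can produce every observed child phenotype.
  I^A I^A → possible child types {A} ✗
  I^A I^B → possible child types {A, B, AB} ✗
  I^A i → possible child types {O, A} ✓
  I^B I^B → possible child types {B, AB} ✗
  I^B i → possible child types {O, A, B, AB} ✓
  i i → possible child types {O, A} ✓

I^A i, I^B i, i i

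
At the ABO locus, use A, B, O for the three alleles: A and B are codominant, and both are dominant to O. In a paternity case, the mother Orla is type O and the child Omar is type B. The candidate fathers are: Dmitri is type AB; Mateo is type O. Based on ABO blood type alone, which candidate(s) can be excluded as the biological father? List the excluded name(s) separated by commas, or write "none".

A candidate is excluded only if no genotype consistent with his phenotype could produce a type B child with a type O mother.
Mateo (type O): no genotype consistent with that phenotype can produce a type-B child with a type-O mother.

Mateo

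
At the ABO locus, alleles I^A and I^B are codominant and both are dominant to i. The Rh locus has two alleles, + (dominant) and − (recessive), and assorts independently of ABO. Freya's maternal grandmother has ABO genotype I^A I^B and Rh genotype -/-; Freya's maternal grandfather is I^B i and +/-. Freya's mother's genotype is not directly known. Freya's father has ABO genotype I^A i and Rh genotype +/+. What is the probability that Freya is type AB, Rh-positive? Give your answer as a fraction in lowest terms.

1/4

Freya's mother's ABO genotype from I^A I^B × I^B i: 1/4 I^A I^B, 1/4 I^A i, 1/4 I^B I^B, 1/4 I^B i.
Crossing each possibility with the father I^A i and summing P(type AB): 1/4·1/4 + 1/4·0 + 1/4·1/2 + 1/4·1/4 = 1/4.
Similarly for Rh via the mother's Rh distribution: P(Rh+) = 1.
Independent loci: 1/4 × 1 = 1/4.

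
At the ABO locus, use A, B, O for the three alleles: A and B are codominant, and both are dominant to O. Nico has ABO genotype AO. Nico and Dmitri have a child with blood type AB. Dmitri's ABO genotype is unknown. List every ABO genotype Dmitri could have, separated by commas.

AB, BB, BO

For each candidate genotype of Dmitri, check whether crossing it with AO can produce every observed child phenotype.
  AA → possible child types {A} ✗
  AB → possible child types {A, B, AB} ✓
  AO → possible child types {O, A} ✗
  BB → possible child types {B, AB} ✓
  BO → possible child types {O, A, B, AB} ✓
  OO → possible child types {O, A} ✗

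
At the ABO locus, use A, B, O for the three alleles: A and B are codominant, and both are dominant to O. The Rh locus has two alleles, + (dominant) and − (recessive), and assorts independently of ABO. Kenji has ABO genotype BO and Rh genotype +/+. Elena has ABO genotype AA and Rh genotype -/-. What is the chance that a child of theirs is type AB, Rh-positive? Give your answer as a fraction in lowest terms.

1/2

ABO cross BO × AA → offspring phenotypes: 1/2 A, 1/2 AB.
Rh cross +/+ × -/- → 1 Rh+.
Independent loci: P(type AB, Rh-positive) = 1/2 × 1 = 1/2.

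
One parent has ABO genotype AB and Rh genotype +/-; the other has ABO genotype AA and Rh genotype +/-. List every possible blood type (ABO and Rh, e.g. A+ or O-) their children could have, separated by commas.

Gametes from AB × AA give offspring ABO genotypes AA, AB, i.e. phenotypes A, AB.
Rh cross +/- × +/- → phenotypes Rh+, Rh-.
Combining independently: A+, A-, AB+, AB-.

A+, A-, AB+, AB-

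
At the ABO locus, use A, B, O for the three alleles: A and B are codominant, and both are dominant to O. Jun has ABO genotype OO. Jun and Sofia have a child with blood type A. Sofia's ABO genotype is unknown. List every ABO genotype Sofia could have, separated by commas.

AA, AB, AO

For each candidate genotype of Sofia, check whether crossing it with OO can produce every observed child phenotype.
  AA → possible child types {A} ✓
  AB → possible child types {A, B} ✓
  AO → possible child types {O, A} ✓
  BB → possible child types {B} ✗
  BO → possible child types {O, B} ✗
  OO → possible child types {O} ✗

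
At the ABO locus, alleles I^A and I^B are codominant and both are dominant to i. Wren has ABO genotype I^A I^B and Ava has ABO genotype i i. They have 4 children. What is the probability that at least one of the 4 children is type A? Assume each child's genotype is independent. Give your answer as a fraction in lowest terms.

ABO cross I^A I^B × i i → 1/2 A, 1/2 B.
So P(type A) = 1/2 per child.
P(none) = (1/2)^4 = 1/16; P(at least one) = 1 − 1/16 = 15/16.

15/16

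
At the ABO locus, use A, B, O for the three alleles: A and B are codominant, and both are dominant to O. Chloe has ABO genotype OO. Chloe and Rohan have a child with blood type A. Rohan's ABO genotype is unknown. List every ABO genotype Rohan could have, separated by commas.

For each candidate genotype of Rohan, check whether crossing it with OO can produce every observed child phenotype.
  AA → possible child types {A} ✓
  AB → possible child types {A, B} ✓
  AO → possible child types {O, A} ✓
  BB → possible child types {B} ✗
  BO → possible child types {O, B} ✗
  OO → possible child types {O} ✗

AA, AB, AO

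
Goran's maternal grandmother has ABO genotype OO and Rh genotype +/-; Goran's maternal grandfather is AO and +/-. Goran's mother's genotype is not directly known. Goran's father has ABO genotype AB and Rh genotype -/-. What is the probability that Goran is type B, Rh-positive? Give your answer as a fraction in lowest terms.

3/16

Goran's mother's ABO genotype from OO × AO: 1/2 AO, 1/2 OO.
Crossing each possibility with the father AB and summing P(type B): 1/2·1/4 + 1/2·1/2 = 3/8.
Similarly for Rh via the mother's Rh distribution: P(Rh+) = 1/2.
Independent loci: 3/8 × 1/2 = 3/16.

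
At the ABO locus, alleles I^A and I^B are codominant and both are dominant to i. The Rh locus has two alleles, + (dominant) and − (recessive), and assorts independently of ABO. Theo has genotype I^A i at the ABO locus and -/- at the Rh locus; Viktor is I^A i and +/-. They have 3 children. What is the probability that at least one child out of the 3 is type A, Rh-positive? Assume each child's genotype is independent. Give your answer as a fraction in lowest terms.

387/512

ABO cross I^A i × I^A i → 1/4 O, 3/4 A.
Rh cross -/- × +/- → 1/2 Rh+, 1/2 Rh-; so P(type A, Rh-positive) = 3/4 × 1/2 = 3/8 per child.
P(none) = (5/8)^3 = 125/512; P(at least one) = 1 − 125/512 = 387/512.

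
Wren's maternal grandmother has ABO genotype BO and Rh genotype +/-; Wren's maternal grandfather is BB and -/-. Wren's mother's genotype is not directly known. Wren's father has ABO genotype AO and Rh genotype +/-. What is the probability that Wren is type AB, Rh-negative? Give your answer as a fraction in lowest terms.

9/64

Wren's mother's ABO genotype from BO × BB: 1/2 BB, 1/2 BO.
Crossing each possibility with the father AO and summing P(type AB): 1/2·1/2 + 1/2·1/4 = 3/8.
Similarly for Rh via the mother's Rh distribution: P(Rh-) = 3/8.
Independent loci: 3/8 × 3/8 = 9/64.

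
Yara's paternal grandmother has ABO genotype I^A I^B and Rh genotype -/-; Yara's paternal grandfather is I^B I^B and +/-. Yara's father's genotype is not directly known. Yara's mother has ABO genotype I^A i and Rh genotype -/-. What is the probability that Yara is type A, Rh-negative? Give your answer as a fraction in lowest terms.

3/16

Yara's father's ABO genotype from I^A I^B × I^B I^B: 1/2 I^A I^B, 1/2 I^B I^B.
Crossing each possibility with the mother I^A i and summing P(type A): 1/2·1/2 + 1/2·0 = 1/4.
Similarly for Rh via the father's Rh distribution: P(Rh-) = 3/4.
Independent loci: 1/4 × 3/4 = 3/16.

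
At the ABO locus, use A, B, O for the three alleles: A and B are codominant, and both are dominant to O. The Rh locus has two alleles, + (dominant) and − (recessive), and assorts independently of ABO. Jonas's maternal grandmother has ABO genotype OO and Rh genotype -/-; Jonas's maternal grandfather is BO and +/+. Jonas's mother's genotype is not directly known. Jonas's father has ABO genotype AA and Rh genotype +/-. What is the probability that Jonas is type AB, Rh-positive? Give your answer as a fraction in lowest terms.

Jonas's mother's ABO genotype from OO × BO: 1/2 BO, 1/2 OO.
Crossing each possibility with the father AA and summing P(type AB): 1/2·1/2 + 1/2·0 = 1/4.
Similarly for Rh via the mother's Rh distribution: P(Rh+) = 3/4.
Independent loci: 1/4 × 3/4 = 3/16.

3/16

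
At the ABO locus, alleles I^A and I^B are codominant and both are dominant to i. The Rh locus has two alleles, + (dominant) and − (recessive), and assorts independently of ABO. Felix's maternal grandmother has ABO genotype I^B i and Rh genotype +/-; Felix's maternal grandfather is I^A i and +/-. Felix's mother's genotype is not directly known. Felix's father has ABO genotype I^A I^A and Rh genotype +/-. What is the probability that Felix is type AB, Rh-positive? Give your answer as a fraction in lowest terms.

Felix's mother's ABO genotype from I^B i × I^A i: 1/4 I^A I^B, 1/4 I^A i, 1/4 I^B i, 1/4 i i.
Crossing each possibility with the father I^A I^A and summing P(type AB): 1/4·1/2 + 1/4·0 + 1/4·1/2 + 1/4·0 = 1/4.
Similarly for Rh via the mother's Rh distribution: P(Rh+) = 3/4.
Independent loci: 1/4 × 3/4 = 3/16.

3/16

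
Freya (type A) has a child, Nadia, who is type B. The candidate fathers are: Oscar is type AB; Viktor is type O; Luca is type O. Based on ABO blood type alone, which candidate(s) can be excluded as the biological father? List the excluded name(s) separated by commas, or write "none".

A candidate is excluded only if no genotype consistent with his phenotype could produce a type B child with a type A mother.
Viktor (type O): no genotype consistent with that phenotype can produce a type-B child with a type-A mother.
Luca (type O): no genotype consistent with that phenotype can produce a type-B child with a type-A mother.

Viktor, Luca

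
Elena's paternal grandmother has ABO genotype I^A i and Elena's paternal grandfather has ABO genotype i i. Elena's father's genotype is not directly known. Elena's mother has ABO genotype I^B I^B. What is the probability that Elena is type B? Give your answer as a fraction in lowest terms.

3/4

Elena's father's ABO genotype from I^A i × i i: 1/2 I^A i, 1/2 i i.
Crossing each possibility with the mother I^B I^B and summing P(type B): 1/2·1/2 + 1/2·1 = 3/4.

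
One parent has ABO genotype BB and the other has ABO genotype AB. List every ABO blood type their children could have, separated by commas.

B, AB

Gametes from BB × AB give offspring ABO genotypes AB, BB, i.e. phenotypes B, AB.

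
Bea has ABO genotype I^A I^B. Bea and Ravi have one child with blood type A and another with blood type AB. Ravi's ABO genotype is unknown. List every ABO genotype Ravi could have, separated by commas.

For each candidate genotype of Ravi, check whether crossing it with I^A I^B can produce every observed child phenotype.
  I^A I^A → possible child types {A, AB} ✓
  I^A I^B → possible child types {A, B, AB} ✓
  I^A i → possible child types {A, B, AB} ✓
  I^B I^B → possible child types {B, AB} ✗
  I^B i → possible child types {A, B, AB} ✓
  i i → possible child types {A, B} ✗

I^A I^A, I^A I^B, I^A i, I^B i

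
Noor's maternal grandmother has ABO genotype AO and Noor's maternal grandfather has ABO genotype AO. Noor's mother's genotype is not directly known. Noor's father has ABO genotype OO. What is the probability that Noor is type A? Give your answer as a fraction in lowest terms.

1/2

Noor's mother's ABO genotype from AO × AO: 1/4 AA, 1/2 AO, 1/4 OO.
Crossing each possibility with the father OO and summing P(type A): 1/4·1 + 1/2·1/2 + 1/4·0 = 1/2.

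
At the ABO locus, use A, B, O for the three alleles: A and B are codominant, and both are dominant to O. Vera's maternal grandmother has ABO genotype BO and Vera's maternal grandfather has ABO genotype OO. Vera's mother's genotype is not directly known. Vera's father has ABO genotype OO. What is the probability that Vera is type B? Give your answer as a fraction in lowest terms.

Vera's mother's ABO genotype from BO × OO: 1/2 BO, 1/2 OO.
Crossing each possibility with the father OO and summing P(type B): 1/2·1/2 + 1/2·0 = 1/4.

1/4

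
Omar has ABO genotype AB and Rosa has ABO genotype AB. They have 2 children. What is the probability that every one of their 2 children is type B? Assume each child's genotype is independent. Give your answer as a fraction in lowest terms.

ABO cross AB × AB → 1/4 A, 1/4 B, 1/2 AB.
So P(type B) = 1/4 per child.
All 2 independent: (1/4)^2 = 1/16.

1/16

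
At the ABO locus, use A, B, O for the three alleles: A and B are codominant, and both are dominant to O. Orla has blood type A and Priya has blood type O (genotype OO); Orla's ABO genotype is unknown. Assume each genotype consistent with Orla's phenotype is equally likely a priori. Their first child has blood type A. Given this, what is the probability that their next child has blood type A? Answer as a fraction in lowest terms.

5/6

Possible genotypes: Orla ∈ {AA, AO}; Priya ∈ {OO}.
Weight each parental genotype pair by prior × P(type-A child):
  AA × OO: posterior weight 2/3; P(next child type A) = 1.
  AO × OO: posterior weight 1/3; P(next child type A) = 1/2.
Weighted sum = 5/6.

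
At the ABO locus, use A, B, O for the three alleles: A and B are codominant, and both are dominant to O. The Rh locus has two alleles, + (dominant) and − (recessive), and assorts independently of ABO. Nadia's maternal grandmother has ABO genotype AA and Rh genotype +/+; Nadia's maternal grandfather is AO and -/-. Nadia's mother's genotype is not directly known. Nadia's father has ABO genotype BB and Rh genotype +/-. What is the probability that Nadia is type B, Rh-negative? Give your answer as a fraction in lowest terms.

1/16

Nadia's mother's ABO genotype from AA × AO: 1/2 AA, 1/2 AO.
Crossing each possibility with the father BB and summing P(type B): 1/2·0 + 1/2·1/2 = 1/4.
Similarly for Rh via the mother's Rh distribution: P(Rh-) = 1/4.
Independent loci: 1/4 × 1/4 = 1/16.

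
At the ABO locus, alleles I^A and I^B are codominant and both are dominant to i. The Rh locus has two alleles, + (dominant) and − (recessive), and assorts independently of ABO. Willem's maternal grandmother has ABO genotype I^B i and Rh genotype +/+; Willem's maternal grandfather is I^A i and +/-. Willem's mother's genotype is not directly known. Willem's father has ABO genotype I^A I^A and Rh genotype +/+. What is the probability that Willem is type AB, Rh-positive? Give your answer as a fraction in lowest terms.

Willem's mother's ABO genotype from I^B i × I^A i: 1/4 I^A I^B, 1/4 I^A i, 1/4 I^B i, 1/4 i i.
Crossing each possibility with the father I^A I^A and summing P(type AB): 1/4·1/2 + 1/4·0 + 1/4·1/2 + 1/4·0 = 1/4.
Similarly for Rh via the mother's Rh distribution: P(Rh+) = 1.
Independent loci: 1/4 × 1 = 1/4.

1/4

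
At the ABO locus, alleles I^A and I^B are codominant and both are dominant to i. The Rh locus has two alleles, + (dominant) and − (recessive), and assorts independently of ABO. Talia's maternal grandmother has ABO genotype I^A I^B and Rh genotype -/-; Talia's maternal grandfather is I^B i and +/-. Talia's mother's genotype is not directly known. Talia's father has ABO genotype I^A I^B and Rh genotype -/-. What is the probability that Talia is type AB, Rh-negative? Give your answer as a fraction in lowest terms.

9/32

Talia's mother's ABO genotype from I^A I^B × I^B i: 1/4 I^A I^B, 1/4 I^A i, 1/4 I^B I^B, 1/4 I^B i.
Crossing each possibility with the father I^A I^B and summing P(type AB): 1/4·1/2 + 1/4·1/4 + 1/4·1/2 + 1/4·1/4 = 3/8.
Similarly for Rh via the mother's Rh distribution: P(Rh-) = 3/4.
Independent loci: 3/8 × 3/4 = 9/32.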